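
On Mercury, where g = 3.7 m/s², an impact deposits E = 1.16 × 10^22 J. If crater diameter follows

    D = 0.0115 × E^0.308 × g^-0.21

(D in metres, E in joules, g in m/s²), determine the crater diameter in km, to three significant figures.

D ≈ 54.6 km

E^0.308 = (1.16 × 10^22)^0.308 = 6.250 × 10^6
g^-0.21 = 3.7^-0.21 = 0.7598
D = 0.0115 × 6.250 × 10^6 × 0.7598 = 54611 m
   = 54.61 km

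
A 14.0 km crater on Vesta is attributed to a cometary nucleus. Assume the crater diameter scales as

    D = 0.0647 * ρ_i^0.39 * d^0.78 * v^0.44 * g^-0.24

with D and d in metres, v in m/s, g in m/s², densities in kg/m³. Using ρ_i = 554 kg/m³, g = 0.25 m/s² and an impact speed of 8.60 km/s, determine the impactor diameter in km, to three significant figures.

d ≈ 1.16 km

Rearranging for d: d = [D / (0.0647 · 554^0.39 · 8600^0.44 · 0.25^-0.24)]^(1/0.78).
D = 14000 m.
554^0.39 = 11.75
8600^0.44 = 53.85
0.25^-0.24 = 1.395
Denominator = 0.0647 × 11.75 × 53.85 × 1.395 = 57.11
D / 57.11 = 14000 / 57.11 = 245.1
d = 245.1^(1/0.78) = 245.1^1.2821 = 1157 m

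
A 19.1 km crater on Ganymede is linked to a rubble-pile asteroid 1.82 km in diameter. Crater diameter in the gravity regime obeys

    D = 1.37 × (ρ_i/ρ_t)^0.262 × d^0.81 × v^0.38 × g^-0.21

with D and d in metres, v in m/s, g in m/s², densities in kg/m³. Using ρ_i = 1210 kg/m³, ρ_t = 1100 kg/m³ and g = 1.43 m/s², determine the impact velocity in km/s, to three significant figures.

Rearranging for v: v = [D / (1.37 · (1210/1100)^0.262 · 1820^0.81 · 1.43^-0.21)]^(1/0.38).
D = 19100 m.
(1210/1100)^0.262 = 1.025
1820^0.81 = 437.2
1.43^-0.21 = 0.9276
Denominator = 1.37 × 1.025 × 437.2 × 0.9276 = 569.5
D / 569.5 = 19100 / 569.5 = 33.54
v = 33.54^(1/0.38) = 33.54^2.6316 = 10344 m/s

v ≈ 10.3 km/s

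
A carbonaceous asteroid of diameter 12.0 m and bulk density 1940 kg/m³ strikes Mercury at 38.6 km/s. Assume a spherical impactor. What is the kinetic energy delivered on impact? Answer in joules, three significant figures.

v = 38600 m/s.
Mass m = (π/6) ρ d³ = (π/6) × 1940 × (12)³ = 1.755 × 10^6 kg
E = ½ m v² = 0.5 × 1.755 × 10^6 × (38600)² = 1.307 × 10^15 J

E ≈ 1.31 × 10^15 J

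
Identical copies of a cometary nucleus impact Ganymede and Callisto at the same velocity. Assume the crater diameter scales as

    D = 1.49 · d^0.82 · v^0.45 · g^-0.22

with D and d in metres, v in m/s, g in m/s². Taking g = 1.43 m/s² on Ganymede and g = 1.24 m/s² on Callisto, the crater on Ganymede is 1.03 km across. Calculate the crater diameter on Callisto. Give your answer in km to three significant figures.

All impactor-dependent factors cancel in the ratio, leaving D_Callisto/D_Ganymede = (g_Callisto/g_Ganymede)^-0.22.
(1.24/1.43)^-0.22 = 0.8671^-0.22 = 1.032
D_Callisto = 1.032 × 1.03 km = 1.06 km

D ≈ 1.06 km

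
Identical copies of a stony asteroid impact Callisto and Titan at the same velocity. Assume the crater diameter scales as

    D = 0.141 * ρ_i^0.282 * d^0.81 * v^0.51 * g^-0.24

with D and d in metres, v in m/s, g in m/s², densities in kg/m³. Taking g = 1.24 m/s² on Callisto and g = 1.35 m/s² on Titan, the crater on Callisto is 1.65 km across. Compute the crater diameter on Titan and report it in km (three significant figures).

D ≈ 1.62 km

All impactor-dependent factors cancel in the ratio, leaving D_Titan/D_Callisto = (g_Titan/g_Callisto)^-0.24.
(1.35/1.24)^-0.24 = 1.089^-0.24 = 0.9797
D_Titan = 0.9797 × 1.65 km = 1.62 km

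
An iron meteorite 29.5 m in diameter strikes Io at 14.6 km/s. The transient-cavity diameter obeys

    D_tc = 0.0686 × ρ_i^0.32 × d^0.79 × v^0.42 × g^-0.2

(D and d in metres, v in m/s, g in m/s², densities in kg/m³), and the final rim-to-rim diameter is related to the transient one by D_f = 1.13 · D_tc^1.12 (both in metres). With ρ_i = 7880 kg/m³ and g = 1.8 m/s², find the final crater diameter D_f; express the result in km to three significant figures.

v = 14600 m/s.
ρ_i^0.32 = 7880^0.32 = 17.66
d^0.79 = 29.5^0.79 = 14.49
v^0.42 = 14600^0.42 = 56.11
g^-0.2 = 1.8^-0.2 = 0.8891
D_tc = 0.0686 × 17.66 × 14.49 × 56.11 × 0.8891 = 875.7 m
D_f = 1.13 × (875.7)^1.12 = 2231 m
     = 2.231 km

D_f ≈ 2.23 km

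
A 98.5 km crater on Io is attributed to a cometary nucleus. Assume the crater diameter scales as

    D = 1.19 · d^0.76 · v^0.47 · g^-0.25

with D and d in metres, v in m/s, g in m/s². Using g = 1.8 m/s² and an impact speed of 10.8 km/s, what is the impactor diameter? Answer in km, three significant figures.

d ≈ 11.5 km

Rearranging for d: d = [D / (1.19 · 10800^0.47 · 1.8^-0.25)]^(1/0.76).
D = 98500 m.
10800^0.47 = 78.65
1.8^-0.25 = 0.8633
Denominator = 1.19 × 78.65 × 0.8633 = 80.80
D / 80.80 = 98500 / 80.80 = 1219
d = 1219^(1/0.76) = 1219^1.3158 = 11496 m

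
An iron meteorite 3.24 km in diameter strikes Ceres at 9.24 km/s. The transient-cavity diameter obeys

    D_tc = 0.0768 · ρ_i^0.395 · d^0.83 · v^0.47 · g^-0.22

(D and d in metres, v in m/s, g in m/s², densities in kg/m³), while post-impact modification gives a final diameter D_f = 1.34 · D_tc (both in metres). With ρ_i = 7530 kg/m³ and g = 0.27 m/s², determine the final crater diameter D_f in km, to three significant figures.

D_f ≈ 280 km

In SI: d = 3240 m, v = 9240 m/s.
ρ_i^0.395 = 7530^0.395 = 33.99
d^0.83 = 3240^0.83 = 819.9
v^0.47 = 9240^0.47 = 73.09
g^-0.22 = 0.27^-0.22 = 1.334
D_tc = 0.0768 × 33.99 × 819.9 × 73.09 × 1.334 = 2.087 × 10^5 m
D_f = 1.34 × 2.087 × 10^5 = 2.797 × 10^5 m
     = 279.7 km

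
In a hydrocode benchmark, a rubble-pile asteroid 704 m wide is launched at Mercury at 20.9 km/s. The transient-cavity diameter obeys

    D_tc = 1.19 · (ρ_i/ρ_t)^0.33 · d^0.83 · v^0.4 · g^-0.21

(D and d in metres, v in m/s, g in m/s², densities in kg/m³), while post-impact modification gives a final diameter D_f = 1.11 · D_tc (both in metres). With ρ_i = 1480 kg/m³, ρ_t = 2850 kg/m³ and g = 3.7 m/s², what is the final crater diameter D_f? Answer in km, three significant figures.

D_f ≈ 9.98 km

v = 20900 m/s.
(ρ_i/ρ_t)^0.33 = (1480/2850)^0.33 = 0.8055
d^0.83 = 704^0.83 = 230.9
v^0.4 = 20900^0.4 = 53.46
g^-0.21 = 3.7^-0.21 = 0.7598
D_tc = 1.19 × 0.8055 × 230.9 × 53.46 × 0.7598 = 8990 m
D_f = 1.11 × 8990 = 9979 m
     = 9.979 km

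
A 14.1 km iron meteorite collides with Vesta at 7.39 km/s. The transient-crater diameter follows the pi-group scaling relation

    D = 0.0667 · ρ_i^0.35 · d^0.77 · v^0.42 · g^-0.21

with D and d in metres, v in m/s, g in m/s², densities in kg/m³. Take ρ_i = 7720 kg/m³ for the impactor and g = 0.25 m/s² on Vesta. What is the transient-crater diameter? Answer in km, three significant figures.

D ≈ 135 km

In SI units: d = 14100 m, v = 7390 m/s.
ρ_i^0.35 = 7720^0.35 = 22.94
d^0.77 = 14100^0.77 = 1566
v^0.42 = 7390^0.42 = 42.15
g^-0.21 = 0.25^-0.21 = 1.338
D = 0.0667 × 22.94 × 1566 × 42.15 × 1.338 = 1.351 × 10^5 m
   = 135.1 km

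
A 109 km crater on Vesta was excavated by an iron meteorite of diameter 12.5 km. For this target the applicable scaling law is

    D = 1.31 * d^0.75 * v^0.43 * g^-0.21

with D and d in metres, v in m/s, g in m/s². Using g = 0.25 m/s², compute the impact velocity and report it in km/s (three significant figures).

Rearranging for v: v = [D / (1.31 · 12500^0.75 · 0.25^-0.21)]^(1/0.43).
D = 109000 m.
12500^0.75 = 1182
0.25^-0.21 = 1.338
Denominator = 1.31 × 1182 × 1.338 = 2072
D / 2072 = 109000 / 2072 = 52.61
v = 52.61^(1/0.43) = 52.61^2.3256 = 10058 m/s

v ≈ 10.1 km/s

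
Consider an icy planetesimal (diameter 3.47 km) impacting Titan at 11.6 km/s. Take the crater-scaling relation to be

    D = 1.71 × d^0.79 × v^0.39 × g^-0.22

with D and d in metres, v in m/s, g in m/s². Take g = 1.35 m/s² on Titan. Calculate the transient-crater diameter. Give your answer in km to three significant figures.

In SI units: d = 3470 m, v = 11600 m/s.
d^0.79 = 3470^0.79 = 626.4
v^0.39 = 11600^0.39 = 38.47
g^-0.22 = 1.35^-0.22 = 0.9361
D = 1.71 × 626.4 × 38.47 × 0.9361 = 38574 m
   = 38.57 km

D ≈ 38.6 km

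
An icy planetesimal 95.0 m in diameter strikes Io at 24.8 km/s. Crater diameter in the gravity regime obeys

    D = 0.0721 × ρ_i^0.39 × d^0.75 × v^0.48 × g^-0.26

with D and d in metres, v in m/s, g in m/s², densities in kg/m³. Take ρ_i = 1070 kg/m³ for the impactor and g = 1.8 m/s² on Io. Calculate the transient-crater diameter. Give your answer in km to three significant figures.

D ≈ 3.68 km

In SI units: v = 24800 m/s.
ρ_i^0.39 = 1070^0.39 = 15.19
d^0.75 = 95^0.75 = 30.43
v^0.48 = 24800^0.48 = 128.6
g^-0.26 = 1.8^-0.26 = 0.8583
D = 0.0721 × 15.19 × 30.43 × 128.6 × 0.8583 = 3679 m
   = 3.679 km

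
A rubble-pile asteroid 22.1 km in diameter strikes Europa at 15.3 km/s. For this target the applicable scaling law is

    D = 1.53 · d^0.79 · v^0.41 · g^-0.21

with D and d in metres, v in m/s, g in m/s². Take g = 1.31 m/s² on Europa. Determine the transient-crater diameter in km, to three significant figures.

In SI units: d = 22100 m, v = 15300 m/s.
d^0.79 = 22100^0.79 = 2704
v^0.41 = 15300^0.41 = 51.97
g^-0.21 = 1.31^-0.21 = 0.9449
D = 1.53 × 2704 × 51.97 × 0.9449 = 2.032 × 10^5 m
   = 203.2 km

D ≈ 203 km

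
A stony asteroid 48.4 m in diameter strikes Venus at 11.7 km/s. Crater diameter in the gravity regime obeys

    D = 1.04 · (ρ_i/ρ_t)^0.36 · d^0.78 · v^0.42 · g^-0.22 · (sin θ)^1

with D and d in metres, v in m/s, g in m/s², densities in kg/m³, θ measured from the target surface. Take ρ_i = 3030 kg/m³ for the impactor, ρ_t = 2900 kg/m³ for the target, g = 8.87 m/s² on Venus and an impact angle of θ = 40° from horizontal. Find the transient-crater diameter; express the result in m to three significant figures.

In SI units: v = 11700 m/s.
(ρ_i/ρ_t)^0.36 = (3030/2900)^0.36 = 1.016
d^0.78 = 48.4^0.78 = 20.61
v^0.42 = 11700^0.42 = 51.13
g^-0.22 = 8.87^-0.22 = 0.6187
(sin 40°)^1 = 0.6428^1 = 0.6428
D = 1.04 × 1.016 × 20.61 × 51.13 × 0.6187 × 0.6428 = 442.8 m

D ≈ 443 m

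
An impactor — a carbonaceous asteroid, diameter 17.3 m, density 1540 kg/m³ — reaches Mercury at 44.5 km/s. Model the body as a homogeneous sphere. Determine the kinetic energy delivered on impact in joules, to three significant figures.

v = 44500 m/s.
Mass m = (π/6) ρ d³ = (π/6) × 1540 × (17.3)³ = 4.175 × 10^6 kg
E = ½ m v² = 0.5 × 4.175 × 10^6 × (44500)² = 4.134 × 10^15 J

E ≈ 4.13 × 10^15 J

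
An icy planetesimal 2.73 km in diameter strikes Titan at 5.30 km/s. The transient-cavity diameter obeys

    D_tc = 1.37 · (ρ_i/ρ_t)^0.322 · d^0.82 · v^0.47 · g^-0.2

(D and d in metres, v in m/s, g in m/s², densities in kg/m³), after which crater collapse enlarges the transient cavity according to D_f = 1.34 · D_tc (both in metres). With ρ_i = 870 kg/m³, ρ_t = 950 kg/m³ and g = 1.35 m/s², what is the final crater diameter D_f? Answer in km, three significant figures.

D_f ≈ 62.2 km

In SI: d = 2730 m, v = 5300 m/s.
(ρ_i/ρ_t)^0.322 = (870/950)^0.322 = 0.9721
d^0.82 = 2730^0.82 = 657.1
v^0.47 = 5300^0.47 = 56.29
g^-0.2 = 1.35^-0.2 = 0.9417
D_tc = 1.37 × 0.9721 × 657.1 × 56.29 × 0.9417 = 46390 m
D_f = 1.34 × 46390 = 62163 m
     = 62.16 km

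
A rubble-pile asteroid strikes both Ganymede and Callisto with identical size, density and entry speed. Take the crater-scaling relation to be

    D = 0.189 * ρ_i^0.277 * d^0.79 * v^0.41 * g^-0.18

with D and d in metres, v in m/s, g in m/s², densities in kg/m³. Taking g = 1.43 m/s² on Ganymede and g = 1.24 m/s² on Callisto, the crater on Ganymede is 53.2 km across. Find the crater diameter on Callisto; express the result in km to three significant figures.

D ≈ 54.6 km

All impactor-dependent factors cancel in the ratio, leaving D_Callisto/D_Ganymede = (g_Callisto/g_Ganymede)^-0.18.
(1.24/1.43)^-0.18 = 0.8671^-0.18 = 1.026
D_Callisto = 1.026 × 53.2 km = 54.6 km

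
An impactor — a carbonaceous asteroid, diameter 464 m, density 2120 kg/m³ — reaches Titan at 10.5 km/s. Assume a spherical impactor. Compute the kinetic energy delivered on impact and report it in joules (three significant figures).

v = 10500 m/s.
Mass m = (π/6) ρ d³ = (π/6) × 2120 × (464)³ = 1.109 × 10^11 kg
E = ½ m v² = 0.5 × 1.109 × 10^11 × (10500)² = 6.113 × 10^18 J

E ≈ 6.11 × 10^18 J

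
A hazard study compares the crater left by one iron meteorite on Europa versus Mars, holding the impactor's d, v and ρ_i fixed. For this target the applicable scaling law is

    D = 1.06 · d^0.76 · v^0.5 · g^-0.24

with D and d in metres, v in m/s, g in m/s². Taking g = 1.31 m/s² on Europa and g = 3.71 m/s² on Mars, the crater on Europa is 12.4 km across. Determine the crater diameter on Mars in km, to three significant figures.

D ≈ 9.66 km

All impactor-dependent factors cancel in the ratio, leaving D_Mars/D_Europa = (g_Mars/g_Europa)^-0.24.
(3.71/1.31)^-0.24 = 2.832^-0.24 = 0.7789
D_Mars = 0.7789 × 12.4 km = 9.66 km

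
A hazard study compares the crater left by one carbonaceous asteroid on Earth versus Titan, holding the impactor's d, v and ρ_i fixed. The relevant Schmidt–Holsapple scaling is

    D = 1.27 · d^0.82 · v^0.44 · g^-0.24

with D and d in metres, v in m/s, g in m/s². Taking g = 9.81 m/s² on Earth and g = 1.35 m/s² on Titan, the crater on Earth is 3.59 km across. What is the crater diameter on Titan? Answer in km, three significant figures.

All impactor-dependent factors cancel in the ratio, leaving D_Titan/D_Earth = (g_Titan/g_Earth)^-0.24.
(1.35/9.81)^-0.24 = 0.1376^-0.24 = 1.610
D_Titan = 1.610 × 3.59 km = 5.78 km

D ≈ 5.78 km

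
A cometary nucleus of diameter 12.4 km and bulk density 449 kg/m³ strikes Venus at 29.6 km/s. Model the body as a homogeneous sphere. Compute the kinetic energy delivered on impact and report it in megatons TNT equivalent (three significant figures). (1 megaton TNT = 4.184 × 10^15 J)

E ≈ 4.69 × 10^7 Mt TNT

d = 12400 m; v = 29600 m/s.
Mass m = (π/6) ρ d³ = (π/6) × 449 × (12400)³ = 4.482 × 10^14 kg
E = ½ m v² = 0.5 × 4.482 × 10^14 × (29600)² = 1.963 × 10^23 J
   = 1.963 × 10^23 / 4.184×10^15 = 4.692 × 10^7 Mt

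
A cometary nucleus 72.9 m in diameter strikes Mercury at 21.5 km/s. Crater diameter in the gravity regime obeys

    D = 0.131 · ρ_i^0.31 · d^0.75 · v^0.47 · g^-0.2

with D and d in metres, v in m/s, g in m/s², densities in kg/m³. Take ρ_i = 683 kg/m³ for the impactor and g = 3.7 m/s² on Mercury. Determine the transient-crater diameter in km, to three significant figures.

D ≈ 2.07 km

In SI units: v = 21500 m/s.
ρ_i^0.31 = 683^0.31 = 7.563
d^0.75 = 72.9^0.75 = 24.95
v^0.47 = 21500^0.47 = 108.7
g^-0.2 = 3.7^-0.2 = 0.7698
D = 0.131 × 7.563 × 24.95 × 108.7 × 0.7698 = 2068 m
   = 2.068 km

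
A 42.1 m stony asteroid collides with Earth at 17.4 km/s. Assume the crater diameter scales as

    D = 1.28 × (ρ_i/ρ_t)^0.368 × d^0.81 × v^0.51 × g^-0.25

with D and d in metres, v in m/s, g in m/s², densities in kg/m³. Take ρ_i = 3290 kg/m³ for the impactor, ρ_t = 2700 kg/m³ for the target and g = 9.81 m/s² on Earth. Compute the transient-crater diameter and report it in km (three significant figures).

In SI units: v = 17400 m/s.
(ρ_i/ρ_t)^0.368 = (3290/2700)^0.368 = 1.075
d^0.81 = 42.1^0.81 = 20.69
v^0.51 = 17400^0.51 = 145.4
g^-0.25 = 9.81^-0.25 = 0.5650
D = 1.28 × 1.075 × 20.69 × 145.4 × 0.5650 = 2339 m
   = 2.339 km

D ≈ 2.34 km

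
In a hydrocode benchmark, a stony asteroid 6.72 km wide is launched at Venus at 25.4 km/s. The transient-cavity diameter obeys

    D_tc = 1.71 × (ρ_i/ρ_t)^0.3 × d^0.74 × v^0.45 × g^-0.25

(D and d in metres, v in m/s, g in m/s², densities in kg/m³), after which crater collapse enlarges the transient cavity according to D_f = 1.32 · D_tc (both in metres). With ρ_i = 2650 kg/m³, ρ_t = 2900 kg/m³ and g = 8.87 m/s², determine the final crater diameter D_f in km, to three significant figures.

D_f ≈ 83.0 km

In SI: d = 6720 m, v = 25400 m/s.
(ρ_i/ρ_t)^0.3 = (2650/2900)^0.3 = 0.9733
d^0.74 = 6720^0.74 = 679.6
v^0.45 = 25400^0.45 = 95.98
g^-0.25 = 8.87^-0.25 = 0.5795
D_tc = 1.71 × 0.9733 × 679.6 × 95.98 × 0.5795 = 62910 m
D_f = 1.32 × 62910 = 83041 m
     = 83.04 km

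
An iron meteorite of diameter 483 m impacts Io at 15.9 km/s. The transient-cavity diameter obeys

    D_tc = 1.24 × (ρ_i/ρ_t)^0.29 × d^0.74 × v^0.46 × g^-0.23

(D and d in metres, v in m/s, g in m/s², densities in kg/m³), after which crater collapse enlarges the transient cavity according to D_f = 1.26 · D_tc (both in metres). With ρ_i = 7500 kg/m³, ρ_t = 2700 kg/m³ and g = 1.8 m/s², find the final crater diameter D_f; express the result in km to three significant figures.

v = 15900 m/s.
(ρ_i/ρ_t)^0.29 = (7500/2700)^0.29 = 1.345
d^0.74 = 483^0.74 = 96.85
v^0.46 = 15900^0.46 = 85.63
g^-0.23 = 1.8^-0.23 = 0.8735
D_tc = 1.24 × 1.345 × 96.85 × 85.63 × 0.8735 = 12080 m
D_f = 1.26 × 12080 = 15221 m
     = 15.22 km

D_f ≈ 15.2 km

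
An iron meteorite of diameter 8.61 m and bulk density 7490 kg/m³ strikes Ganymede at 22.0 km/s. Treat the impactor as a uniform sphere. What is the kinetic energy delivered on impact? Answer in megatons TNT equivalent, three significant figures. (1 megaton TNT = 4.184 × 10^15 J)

E ≈ 0.145 Mt TNT

v = 22000 m/s.
Mass m = (π/6) ρ d³ = (π/6) × 7490 × (8.61)³ = 2.503 × 10^6 kg
E = ½ m v² = 0.5 × 2.503 × 10^6 × (22000)² = 6.057 × 10^14 J
   = 6.057 × 10^14 / 4.184×10^15 = 0.1448 Mt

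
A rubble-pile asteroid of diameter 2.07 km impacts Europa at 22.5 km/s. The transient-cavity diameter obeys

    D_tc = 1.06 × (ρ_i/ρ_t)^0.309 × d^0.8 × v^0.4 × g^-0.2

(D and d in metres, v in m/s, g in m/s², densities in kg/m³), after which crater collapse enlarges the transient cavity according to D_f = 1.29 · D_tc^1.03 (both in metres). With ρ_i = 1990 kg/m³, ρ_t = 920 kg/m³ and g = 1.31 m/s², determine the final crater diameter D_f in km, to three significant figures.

D_f ≈ 55.5 km

In SI: d = 2070 m, v = 22500 m/s.
(ρ_i/ρ_t)^0.309 = (1990/920)^0.309 = 1.269
d^0.8 = 2070^0.8 = 449.5
v^0.4 = 22500^0.4 = 55.06
g^-0.2 = 1.31^-0.2 = 0.9474
D_tc = 1.06 × 1.269 × 449.5 × 55.06 × 0.9474 = 31540 m
D_f = 1.29 × (31540)^1.03 = 55516 m
     = 55.52 km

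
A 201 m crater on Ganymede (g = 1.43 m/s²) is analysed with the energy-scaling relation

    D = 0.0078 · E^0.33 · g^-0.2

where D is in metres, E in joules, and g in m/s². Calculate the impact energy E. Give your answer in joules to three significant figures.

Rearranging: E = [D / (0.0078 · g^-0.2)]^(1/0.33).
g^-0.2 = 1.43^-0.2 = 0.9310
D / (0.0078 × 0.9310) = 201 / (7.262 × 10^-3) = 2.768 × 10^4
E = (2.768 × 10^4)^3.0303 = 2.891 × 10^13 J

E ≈ 2.89 × 10^13 J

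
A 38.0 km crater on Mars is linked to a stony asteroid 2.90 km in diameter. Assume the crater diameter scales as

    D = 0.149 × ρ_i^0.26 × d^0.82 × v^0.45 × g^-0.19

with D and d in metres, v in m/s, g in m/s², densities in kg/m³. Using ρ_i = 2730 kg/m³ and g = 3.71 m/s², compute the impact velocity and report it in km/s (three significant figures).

v ≈ 9.13 km/s

Rearranging for v: v = [D / (0.149 · 2730^0.26 · 2900^0.82 · 3.71^-0.19)]^(1/0.45).
D = 38000 m.
2730^0.26 = 7.824
2900^0.82 = 690.5
3.71^-0.19 = 0.7795
Denominator = 0.149 × 7.824 × 690.5 × 0.7795 = 627.5
D / 627.5 = 38000 / 627.5 = 60.56
v = 60.56^(1/0.45) = 60.56^2.2222 = 9128 m/s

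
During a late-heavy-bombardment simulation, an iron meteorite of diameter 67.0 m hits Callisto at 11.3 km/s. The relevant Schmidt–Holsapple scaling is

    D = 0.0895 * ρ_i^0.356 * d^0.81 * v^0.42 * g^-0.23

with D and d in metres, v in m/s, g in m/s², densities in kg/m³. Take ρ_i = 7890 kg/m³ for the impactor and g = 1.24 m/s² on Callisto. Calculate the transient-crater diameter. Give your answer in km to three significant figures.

D ≈ 3.16 km

In SI units: v = 11300 m/s.
ρ_i^0.356 = 7890^0.356 = 24.40
d^0.81 = 67^0.81 = 30.14
v^0.42 = 11300^0.42 = 50.38
g^-0.23 = 1.24^-0.23 = 0.9517
D = 0.0895 × 24.40 × 30.14 × 50.38 × 0.9517 = 3156 m
   = 3.156 km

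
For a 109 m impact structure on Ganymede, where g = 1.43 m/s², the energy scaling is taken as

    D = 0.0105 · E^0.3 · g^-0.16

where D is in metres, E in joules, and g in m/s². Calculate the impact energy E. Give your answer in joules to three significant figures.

E ≈ 2.95 × 10^13 J

Rearranging: E = [D / (0.0105 · g^-0.16)]^(1/0.3).
g^-0.16 = 1.43^-0.16 = 0.9444
D / (0.0105 × 0.9444) = 109 / (9.916 × 10^-3) = 1.099 × 10^4
E = (1.099 × 10^4)^3.3333 = 2.950 × 10^13 J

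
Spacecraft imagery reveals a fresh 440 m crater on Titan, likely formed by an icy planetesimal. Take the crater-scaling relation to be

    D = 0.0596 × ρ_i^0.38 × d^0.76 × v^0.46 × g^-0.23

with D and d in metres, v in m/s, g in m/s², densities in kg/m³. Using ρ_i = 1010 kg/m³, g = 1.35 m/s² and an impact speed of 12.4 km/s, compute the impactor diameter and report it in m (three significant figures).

d ≈ 14.1 m

Rearranging for d: d = [D / (0.0596 · 1010^0.38 · 12400^0.46 · 1.35^-0.23)]^(1/0.76).
1010^0.38 = 13.86
12400^0.46 = 76.38
1.35^-0.23 = 0.9333
Denominator = 0.0596 × 13.86 × 76.38 × 0.9333 = 58.89
D / 58.89 = 440 / 58.89 = 7.472
d = 7.472^(1/0.76) = 7.472^1.3158 = 14.10 m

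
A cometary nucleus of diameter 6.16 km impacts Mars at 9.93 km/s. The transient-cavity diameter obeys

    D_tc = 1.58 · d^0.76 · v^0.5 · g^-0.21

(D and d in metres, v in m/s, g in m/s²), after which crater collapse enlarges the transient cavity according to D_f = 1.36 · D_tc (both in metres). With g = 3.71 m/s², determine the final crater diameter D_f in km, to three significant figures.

In SI: d = 6160 m, v = 9930 m/s.
d^0.76 = 6160^0.76 = 758.7
v^0.5 = 9930^0.5 = 99.65
g^-0.21 = 3.71^-0.21 = 0.7593
D_tc = 1.58 × 758.7 × 99.65 × 0.7593 = 90700 m
D_f = 1.36 × 90700 = 1.234 × 10^5 m
     = 123.4 km

D_f ≈ 123 km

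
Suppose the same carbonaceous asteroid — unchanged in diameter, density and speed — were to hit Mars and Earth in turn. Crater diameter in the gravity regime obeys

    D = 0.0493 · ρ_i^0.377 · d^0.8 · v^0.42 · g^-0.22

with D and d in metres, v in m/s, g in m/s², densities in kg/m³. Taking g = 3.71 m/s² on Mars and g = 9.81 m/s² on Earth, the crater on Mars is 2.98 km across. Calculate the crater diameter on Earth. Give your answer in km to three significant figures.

All impactor-dependent factors cancel in the ratio, leaving D_Earth/D_Mars = (g_Earth/g_Mars)^-0.22.
(9.81/3.71)^-0.22 = 2.644^-0.22 = 0.8074
D_Earth = 0.8074 × 2.98 km = 2.41 km

D ≈ 2.41 km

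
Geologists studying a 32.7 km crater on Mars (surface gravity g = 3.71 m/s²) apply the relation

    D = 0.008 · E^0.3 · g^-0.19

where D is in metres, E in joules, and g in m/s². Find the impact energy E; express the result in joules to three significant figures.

Rearranging: E = [D / (0.008 · g^-0.19)]^(1/0.3).
D = 32700 m.
g^-0.19 = 3.71^-0.19 = 0.7795
D / (0.008 × 0.7795) = 32700 / (6.236 × 10^-3) = 5.244 × 10^6
E = (5.244 × 10^6)^3.3333 = 2.504 × 10^22 J

E ≈ 2.50 × 10^22 J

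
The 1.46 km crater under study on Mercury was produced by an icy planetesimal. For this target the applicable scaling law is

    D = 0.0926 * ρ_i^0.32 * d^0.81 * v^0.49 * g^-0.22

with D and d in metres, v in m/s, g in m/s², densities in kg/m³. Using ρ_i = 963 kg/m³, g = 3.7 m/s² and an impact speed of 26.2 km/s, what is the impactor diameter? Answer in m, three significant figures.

d ≈ 30.6 m

Rearranging for d: d = [D / (0.0926 · 963^0.32 · 26200^0.49 · 3.7^-0.22)]^(1/0.81).
D = 1460 m.
963^0.32 = 9.011
26200^0.49 = 146.2
3.7^-0.22 = 0.7499
Denominator = 0.0926 × 9.011 × 146.2 × 0.7499 = 91.48
D / 91.48 = 1460 / 91.48 = 15.96
d = 15.96^(1/0.81) = 15.96^1.2346 = 30.57 m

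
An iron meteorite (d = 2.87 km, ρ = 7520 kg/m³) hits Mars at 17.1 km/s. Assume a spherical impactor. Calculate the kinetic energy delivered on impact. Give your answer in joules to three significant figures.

d = 2870 m; v = 17100 m/s.
Mass m = (π/6) ρ d³ = (π/6) × 7520 × (2870)³ = 9.308 × 10^13 kg
E = ½ m v² = 0.5 × 9.308 × 10^13 × (17100)² = 1.361 × 10^22 J

E ≈ 1.36 × 10^22 J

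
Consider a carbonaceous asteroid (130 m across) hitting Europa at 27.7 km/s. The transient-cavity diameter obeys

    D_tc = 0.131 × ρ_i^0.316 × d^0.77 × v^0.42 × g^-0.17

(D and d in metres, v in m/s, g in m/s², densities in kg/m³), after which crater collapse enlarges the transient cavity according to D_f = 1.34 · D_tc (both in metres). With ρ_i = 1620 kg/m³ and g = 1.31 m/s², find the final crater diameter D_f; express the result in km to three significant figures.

D_f ≈ 5.40 km

v = 27700 m/s.
ρ_i^0.316 = 1620^0.316 = 10.33
d^0.77 = 130^0.77 = 42.44
v^0.42 = 27700^0.42 = 73.42
g^-0.17 = 1.31^-0.17 = 0.9551
D_tc = 0.131 × 10.33 × 42.44 × 73.42 × 0.9551 = 4027 m
D_f = 1.34 × 4027 = 5396 m
     = 5.396 km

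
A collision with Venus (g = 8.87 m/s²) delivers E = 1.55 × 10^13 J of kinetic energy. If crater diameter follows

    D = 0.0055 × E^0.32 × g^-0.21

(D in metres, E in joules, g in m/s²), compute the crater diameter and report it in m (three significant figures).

D ≈ 57.8 m

E^0.32 = (1.55 × 10^13)^0.32 = 1.663 × 10^4
g^-0.21 = 8.87^-0.21 = 0.6323
D = 0.0055 × 1.663 × 10^4 × 0.6323 = 57.83 m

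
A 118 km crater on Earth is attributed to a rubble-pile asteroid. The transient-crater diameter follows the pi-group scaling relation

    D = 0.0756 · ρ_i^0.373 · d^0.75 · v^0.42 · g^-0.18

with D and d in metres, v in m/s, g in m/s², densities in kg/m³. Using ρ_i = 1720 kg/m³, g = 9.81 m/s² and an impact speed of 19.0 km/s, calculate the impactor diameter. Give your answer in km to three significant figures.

d ≈ 30.9 km

Rearranging for d: d = [D / (0.0756 · 1720^0.373 · 19000^0.42 · 9.81^-0.18)]^(1/0.75).
D = 118000 m.
1720^0.373 = 16.10
19000^0.42 = 62.67
9.81^-0.18 = 0.6630
Denominator = 0.0756 × 16.10 × 62.67 × 0.6630 = 50.57
D / 50.57 = 118000 / 50.57 = 2333
d = 2333^(1/0.75) = 2333^1.3333 = 30934 m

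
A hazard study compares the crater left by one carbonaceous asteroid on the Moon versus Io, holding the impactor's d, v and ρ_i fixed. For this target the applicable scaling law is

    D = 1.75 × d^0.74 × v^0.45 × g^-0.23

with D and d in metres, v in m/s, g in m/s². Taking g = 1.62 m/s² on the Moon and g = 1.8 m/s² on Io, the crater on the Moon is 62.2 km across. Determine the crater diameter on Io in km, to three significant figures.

D ≈ 60.7 km

All impactor-dependent factors cancel in the ratio, leaving D_Io/D_Moon = (g_Io/g_Moon)^-0.23.
(1.8/1.62)^-0.23 = 1.111^-0.23 = 0.9761
D_Io = 0.9761 × 62.2 km = 60.7 km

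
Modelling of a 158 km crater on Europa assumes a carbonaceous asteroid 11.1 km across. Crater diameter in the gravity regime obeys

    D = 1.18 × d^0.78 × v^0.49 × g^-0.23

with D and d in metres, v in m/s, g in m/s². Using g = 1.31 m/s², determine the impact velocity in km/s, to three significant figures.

Rearranging for v: v = [D / (1.18 · 11100^0.78 · 1.31^-0.23)]^(1/0.49).
D = 158000 m.
11100^0.78 = 1430
1.31^-0.23 = 0.9398
Denominator = 1.18 × 1430 × 0.9398 = 1586
D / 1586 = 158000 / 1586 = 99.62
v = 99.62^(1/0.49) = 99.62^2.0408 = 11974 m/s

v ≈ 12.0 km/s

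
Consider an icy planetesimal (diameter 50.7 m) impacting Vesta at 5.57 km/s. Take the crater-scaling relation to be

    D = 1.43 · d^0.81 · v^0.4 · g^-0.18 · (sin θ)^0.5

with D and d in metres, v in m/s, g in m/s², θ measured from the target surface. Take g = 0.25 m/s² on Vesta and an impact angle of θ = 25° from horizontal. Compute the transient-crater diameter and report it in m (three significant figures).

D ≈ 904 m

In SI units: v = 5570 m/s.
d^0.81 = 50.7^0.81 = 24.05
v^0.4 = 5570^0.4 = 31.50
g^-0.18 = 0.25^-0.18 = 1.283
(sin 25°)^0.5 = 0.4226^0.5 = 0.6501
D = 1.43 × 24.05 × 31.50 × 1.283 × 0.6501 = 903.6 m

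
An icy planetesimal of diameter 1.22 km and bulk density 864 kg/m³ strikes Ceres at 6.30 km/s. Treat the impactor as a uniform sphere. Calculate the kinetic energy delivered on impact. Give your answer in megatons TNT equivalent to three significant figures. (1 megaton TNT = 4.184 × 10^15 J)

E ≈ 3900 Mt TNT

d = 1220 m; v = 6300 m/s.
Mass m = (π/6) ρ d³ = (π/6) × 864 × (1220)³ = 8.215 × 10^11 kg
E = ½ m v² = 0.5 × 8.215 × 10^11 × (6300)² = 1.630 × 10^19 J
   = 1.630 × 10^19 / 4.184×10^15 = 3896 Mt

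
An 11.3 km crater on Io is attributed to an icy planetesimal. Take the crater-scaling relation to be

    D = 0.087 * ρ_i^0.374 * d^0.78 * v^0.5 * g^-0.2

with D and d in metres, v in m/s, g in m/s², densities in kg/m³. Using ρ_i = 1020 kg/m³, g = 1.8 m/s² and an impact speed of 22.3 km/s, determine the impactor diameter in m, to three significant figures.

d ≈ 246 m

Rearranging for d: d = [D / (0.087 · 1020^0.374 · 22300^0.5 · 1.8^-0.2)]^(1/0.78).
D = 11300 m.
1020^0.374 = 13.34
22300^0.5 = 149.3
1.8^-0.2 = 0.8891
Denominator = 0.087 × 13.34 × 149.3 × 0.8891 = 154.1
D / 154.1 = 11300 / 154.1 = 73.33
d = 73.33^(1/0.78) = 73.33^1.2821 = 246.3 m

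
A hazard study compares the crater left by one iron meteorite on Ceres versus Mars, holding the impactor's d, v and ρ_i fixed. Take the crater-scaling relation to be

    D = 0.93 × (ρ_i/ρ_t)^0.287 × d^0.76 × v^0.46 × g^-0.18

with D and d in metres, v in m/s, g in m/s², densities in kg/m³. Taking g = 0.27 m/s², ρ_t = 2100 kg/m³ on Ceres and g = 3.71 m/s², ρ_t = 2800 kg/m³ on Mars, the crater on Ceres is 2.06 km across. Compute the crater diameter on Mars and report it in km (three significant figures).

D ≈ 1.18 km

The impactor-only factors (d, v, ρ_i) cancel in the ratio, leaving D_Mars/D_Ceres = (g_Mars/g_Ceres)^-0.18 · (ρ_t,Ceres/ρ_t,Mars)^0.287.
(3.71/0.27)^-0.18 = 13.74^-0.18 = 0.6240
(2100/2800)^0.287 = 0.7500^0.287 = 0.9208
Ratio = 0.6240 × 0.9208 = 0.5746
D_Mars = 0.5746 × 2.06 km = 1.18 km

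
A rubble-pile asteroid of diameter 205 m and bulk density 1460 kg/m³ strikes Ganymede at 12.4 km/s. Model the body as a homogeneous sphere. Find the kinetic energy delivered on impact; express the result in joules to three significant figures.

E ≈ 5.06 × 10^17 J

v = 12400 m/s.
Mass m = (π/6) ρ d³ = (π/6) × 1460 × (205)³ = 6.586 × 10^9 kg
E = ½ m v² = 0.5 × 6.586 × 10^9 × (12400)² = 5.063 × 10^17 J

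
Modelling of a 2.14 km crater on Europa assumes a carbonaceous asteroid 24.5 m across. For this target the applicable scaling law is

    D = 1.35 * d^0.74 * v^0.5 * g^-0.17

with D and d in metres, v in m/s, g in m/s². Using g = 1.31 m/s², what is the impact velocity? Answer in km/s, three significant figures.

Rearranging for v: v = [D / (1.35 · 24.5^0.74 · 1.31^-0.17)]^(1/0.5).
D = 2140 m.
24.5^0.74 = 10.67
1.31^-0.17 = 0.9551
Denominator = 1.35 × 10.67 × 0.9551 = 13.76
D / 13.76 = 2140 / 13.76 = 155.5
v = 155.5^(1/0.5) = 155.5^2 = 24180 m/s

v ≈ 24.2 km/s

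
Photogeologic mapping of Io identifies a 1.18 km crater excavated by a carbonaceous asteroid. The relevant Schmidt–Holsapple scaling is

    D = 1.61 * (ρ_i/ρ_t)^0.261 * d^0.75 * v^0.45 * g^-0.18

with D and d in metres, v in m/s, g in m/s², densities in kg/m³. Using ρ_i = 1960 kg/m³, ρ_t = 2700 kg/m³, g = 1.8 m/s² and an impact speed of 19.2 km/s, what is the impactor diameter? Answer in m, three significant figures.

d ≈ 22.9 m

Rearranging for d: d = [D / (1.61 · (1960/2700)^0.261 · 19200^0.45 · 1.8^-0.18)]^(1/0.75).
D = 1180 m.
(1960/2700)^0.261 = 0.9198
19200^0.45 = 84.62
1.8^-0.18 = 0.8996
Denominator = 1.61 × 0.9198 × 84.62 × 0.8996 = 112.7
D / 112.7 = 1180 / 112.7 = 10.47
d = 10.47^(1/0.75) = 10.47^1.3333 = 22.90 m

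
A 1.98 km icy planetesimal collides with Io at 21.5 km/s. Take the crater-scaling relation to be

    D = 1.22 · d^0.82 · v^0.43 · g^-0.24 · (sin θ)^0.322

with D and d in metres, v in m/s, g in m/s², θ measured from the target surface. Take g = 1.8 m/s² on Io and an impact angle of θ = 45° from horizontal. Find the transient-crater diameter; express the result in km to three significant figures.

In SI units: d = 1980 m, v = 21500 m/s.
d^0.82 = 1980^0.82 = 505.0
v^0.43 = 21500^0.43 = 72.94
g^-0.24 = 1.8^-0.24 = 0.8684
(sin 45°)^0.322 = 0.7071^0.322 = 0.8944
D = 1.22 × 505.0 × 72.94 × 0.8684 × 0.8944 = 34903 m
   = 34.90 km

D ≈ 34.9 km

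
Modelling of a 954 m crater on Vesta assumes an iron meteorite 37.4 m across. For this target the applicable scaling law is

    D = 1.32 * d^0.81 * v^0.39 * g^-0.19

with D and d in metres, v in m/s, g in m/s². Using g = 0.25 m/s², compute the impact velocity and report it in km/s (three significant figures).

v ≈ 5.90 km/s

Rearranging for v: v = [D / (1.32 · 37.4^0.81 · 0.25^-0.19)]^(1/0.39).
37.4^0.81 = 18.79
0.25^-0.19 = 1.301
Denominator = 1.32 × 18.79 × 1.301 = 32.27
D / 32.27 = 954 / 32.27 = 29.56
v = 29.56^(1/0.39) = 29.56^2.5641 = 5902 m/s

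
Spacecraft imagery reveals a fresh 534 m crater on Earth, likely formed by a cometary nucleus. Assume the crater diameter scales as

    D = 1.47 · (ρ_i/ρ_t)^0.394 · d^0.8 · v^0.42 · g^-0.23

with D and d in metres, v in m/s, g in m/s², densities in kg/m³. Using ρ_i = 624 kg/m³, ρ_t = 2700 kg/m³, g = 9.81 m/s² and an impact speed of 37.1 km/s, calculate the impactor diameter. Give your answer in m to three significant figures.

d ≈ 25.1 m

Rearranging for d: d = [D / (1.47 · (624/2700)^0.394 · 37100^0.42 · 9.81^-0.23)]^(1/0.8).
(624/2700)^0.394 = 0.5615
37100^0.42 = 83.01
9.81^-0.23 = 0.5914
Denominator = 1.47 × 0.5615 × 83.01 × 0.5914 = 40.52
D / 40.52 = 534 / 40.52 = 13.18
d = 13.18^(1/0.8) = 13.18^1.25 = 25.11 m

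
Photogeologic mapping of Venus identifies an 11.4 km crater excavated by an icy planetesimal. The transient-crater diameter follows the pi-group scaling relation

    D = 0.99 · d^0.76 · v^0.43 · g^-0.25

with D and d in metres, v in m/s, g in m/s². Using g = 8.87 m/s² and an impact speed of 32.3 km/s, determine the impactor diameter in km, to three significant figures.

d ≈ 1.27 km

Rearranging for d: d = [D / (0.99 · 32300^0.43 · 8.87^-0.25)]^(1/0.76).
D = 11400 m.
32300^0.43 = 86.89
8.87^-0.25 = 0.5795
Denominator = 0.99 × 86.89 × 0.5795 = 49.85
D / 49.85 = 11400 / 49.85 = 228.7
d = 228.7^(1/0.76) = 228.7^1.3158 = 1272 m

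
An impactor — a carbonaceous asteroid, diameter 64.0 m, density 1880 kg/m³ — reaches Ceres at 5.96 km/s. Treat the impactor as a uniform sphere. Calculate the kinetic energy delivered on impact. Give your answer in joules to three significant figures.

E ≈ 4.58 × 10^15 J

v = 5960 m/s.
Mass m = (π/6) ρ d³ = (π/6) × 1880 × (64)³ = 2.580 × 10^8 kg
E = ½ m v² = 0.5 × 2.580 × 10^8 × (5960)² = 4.582 × 10^15 J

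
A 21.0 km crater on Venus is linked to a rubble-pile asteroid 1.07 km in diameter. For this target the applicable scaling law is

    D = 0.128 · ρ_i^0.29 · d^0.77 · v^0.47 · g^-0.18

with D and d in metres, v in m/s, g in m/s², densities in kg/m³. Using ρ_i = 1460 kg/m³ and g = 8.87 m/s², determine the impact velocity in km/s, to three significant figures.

v ≈ 34.9 km/s

Rearranging for v: v = [D / (0.128 · 1460^0.29 · 1070^0.77 · 8.87^-0.18)]^(1/0.47).
D = 21000 m.
1460^0.29 = 8.273
1070^0.77 = 215.1
8.87^-0.18 = 0.6751
Denominator = 0.128 × 8.273 × 215.1 × 0.6751 = 153.8
D / 153.8 = 21000 / 153.8 = 136.5
v = 136.5^(1/0.47) = 136.5^2.1277 = 34908 m/s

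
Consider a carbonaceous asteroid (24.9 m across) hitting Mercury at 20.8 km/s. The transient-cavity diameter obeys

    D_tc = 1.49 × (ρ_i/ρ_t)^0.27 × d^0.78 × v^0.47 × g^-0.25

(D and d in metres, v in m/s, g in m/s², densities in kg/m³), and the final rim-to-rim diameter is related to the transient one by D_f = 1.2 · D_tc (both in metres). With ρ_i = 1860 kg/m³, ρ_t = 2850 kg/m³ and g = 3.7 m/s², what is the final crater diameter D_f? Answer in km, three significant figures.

v = 20800 m/s.
(ρ_i/ρ_t)^0.27 = (1860/2850)^0.27 = 0.8912
d^0.78 = 24.9^0.78 = 12.28
v^0.47 = 20800^0.47 = 107.0
g^-0.25 = 3.7^-0.25 = 0.7210
D_tc = 1.49 × 0.8912 × 12.28 × 107.0 × 0.7210 = 1258 m
D_f = 1.2 × 1258 = 1510 m
     = 1.510 km

D_f ≈ 1.51 km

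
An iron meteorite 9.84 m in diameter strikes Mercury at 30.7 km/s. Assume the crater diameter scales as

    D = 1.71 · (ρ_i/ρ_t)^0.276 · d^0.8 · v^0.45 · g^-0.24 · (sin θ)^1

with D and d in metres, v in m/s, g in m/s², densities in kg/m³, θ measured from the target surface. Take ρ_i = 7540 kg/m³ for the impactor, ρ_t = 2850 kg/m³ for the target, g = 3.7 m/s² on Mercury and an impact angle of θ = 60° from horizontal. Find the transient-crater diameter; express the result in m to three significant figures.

In SI units: v = 30700 m/s.
(ρ_i/ρ_t)^0.276 = (7540/2850)^0.276 = 1.308
d^0.8 = 9.84^0.8 = 6.229
v^0.45 = 30700^0.45 = 104.5
g^-0.24 = 3.7^-0.24 = 0.7305
(sin 60°)^1 = 0.8660^1 = 0.8660
D = 1.71 × 1.308 × 6.229 × 104.5 × 0.7305 × 0.8660 = 921.0 m

D ≈ 921 m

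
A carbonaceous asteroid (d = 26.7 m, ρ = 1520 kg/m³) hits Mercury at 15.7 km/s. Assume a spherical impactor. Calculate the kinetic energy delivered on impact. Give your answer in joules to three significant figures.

E ≈ 1.87 × 10^15 J

v = 15700 m/s.
Mass m = (π/6) ρ d³ = (π/6) × 1520 × (26.7)³ = 1.515 × 10^7 kg
E = ½ m v² = 0.5 × 1.515 × 10^7 × (15700)² = 1.867 × 10^15 J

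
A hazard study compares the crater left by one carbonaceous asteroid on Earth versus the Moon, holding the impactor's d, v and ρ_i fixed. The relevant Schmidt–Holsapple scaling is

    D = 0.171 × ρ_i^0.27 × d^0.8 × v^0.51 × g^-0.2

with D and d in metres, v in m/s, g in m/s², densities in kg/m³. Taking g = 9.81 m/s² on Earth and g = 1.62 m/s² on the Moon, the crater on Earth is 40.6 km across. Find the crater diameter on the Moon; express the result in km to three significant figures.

All impactor-dependent factors cancel in the ratio, leaving D_Moon/D_Earth = (g_Moon/g_Earth)^-0.2.
(1.62/9.81)^-0.2 = 0.1651^-0.2 = 1.434
D_Moon = 1.434 × 40.6 km = 58.2 km

D ≈ 58.2 km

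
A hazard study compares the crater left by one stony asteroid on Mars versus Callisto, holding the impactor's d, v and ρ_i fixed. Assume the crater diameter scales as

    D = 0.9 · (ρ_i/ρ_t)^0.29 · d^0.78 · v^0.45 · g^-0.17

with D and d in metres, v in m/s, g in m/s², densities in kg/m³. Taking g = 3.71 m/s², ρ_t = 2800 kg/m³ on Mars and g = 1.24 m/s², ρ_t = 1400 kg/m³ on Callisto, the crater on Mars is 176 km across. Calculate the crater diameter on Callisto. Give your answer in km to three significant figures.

The impactor-only factors (d, v, ρ_i) cancel in the ratio, leaving D_Callisto/D_Mars = (g_Callisto/g_Mars)^-0.17 · (ρ_t,Mars/ρ_t,Callisto)^0.29.
(1.24/3.71)^-0.17 = 0.3342^-0.17 = 1.205
(2800/1400)^0.29 = 2.000^0.29 = 1.223
Ratio = 1.205 × 1.223 = 1.474
D_Callisto = 1.474 × 176 km = 259 km

D ≈ 259 km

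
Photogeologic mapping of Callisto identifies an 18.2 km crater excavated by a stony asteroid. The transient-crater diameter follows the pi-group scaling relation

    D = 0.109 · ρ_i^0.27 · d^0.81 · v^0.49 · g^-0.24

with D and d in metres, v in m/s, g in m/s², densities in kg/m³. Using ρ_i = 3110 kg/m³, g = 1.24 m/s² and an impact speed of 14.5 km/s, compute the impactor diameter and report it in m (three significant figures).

d ≈ 622 m

Rearranging for d: d = [D / (0.109 · 3110^0.27 · 14500^0.49 · 1.24^-0.24)]^(1/0.81).
D = 18200 m.
3110^0.27 = 8.771
14500^0.49 = 109.4
1.24^-0.24 = 0.9497
Denominator = 0.109 × 8.771 × 109.4 × 0.9497 = 99.33
D / 99.33 = 18200 / 99.33 = 183.2
d = 183.2^(1/0.81) = 183.2^1.2346 = 622.0 m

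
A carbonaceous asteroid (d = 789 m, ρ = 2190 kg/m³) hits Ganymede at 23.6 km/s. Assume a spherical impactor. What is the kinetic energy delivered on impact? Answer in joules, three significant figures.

E ≈ 1.57 × 10^20 J

v = 23600 m/s.
Mass m = (π/6) ρ d³ = (π/6) × 2190 × (789)³ = 5.632 × 10^11 kg
E = ½ m v² = 0.5 × 5.632 × 10^11 × (23600)² = 1.568 × 10^20 J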